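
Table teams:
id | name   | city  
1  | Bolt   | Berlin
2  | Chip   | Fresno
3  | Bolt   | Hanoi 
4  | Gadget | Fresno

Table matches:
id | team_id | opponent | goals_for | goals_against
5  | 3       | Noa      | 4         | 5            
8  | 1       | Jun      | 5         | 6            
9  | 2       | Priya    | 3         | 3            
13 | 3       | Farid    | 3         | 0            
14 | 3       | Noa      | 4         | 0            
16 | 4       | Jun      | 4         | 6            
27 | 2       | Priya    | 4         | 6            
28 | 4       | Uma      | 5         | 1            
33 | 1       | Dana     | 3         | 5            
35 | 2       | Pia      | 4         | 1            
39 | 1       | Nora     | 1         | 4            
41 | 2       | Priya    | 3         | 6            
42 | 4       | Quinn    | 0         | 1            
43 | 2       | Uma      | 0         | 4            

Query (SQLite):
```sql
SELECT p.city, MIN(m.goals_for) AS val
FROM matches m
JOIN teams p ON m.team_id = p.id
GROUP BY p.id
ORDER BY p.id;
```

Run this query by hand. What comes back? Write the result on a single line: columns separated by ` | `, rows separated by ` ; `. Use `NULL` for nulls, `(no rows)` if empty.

Join each matches row to its teams via team_id.
Group joined rows by teams.id; compute MIN(m.goals_for) per group.
  1: ids {8, 33, 39} → MIN(m.goals_for)=1
  2: ids {9, 27, 35, 41, 43} → MIN(m.goals_for)=0
  3: ids {5, 13, 14} → MIN(m.goals_for)=3
  4: ids {16, 28, 42} → MIN(m.goals_for)=0

Berlin | 1 ; Fresno | 0 ; Hanoi | 3 ; Fresno | 0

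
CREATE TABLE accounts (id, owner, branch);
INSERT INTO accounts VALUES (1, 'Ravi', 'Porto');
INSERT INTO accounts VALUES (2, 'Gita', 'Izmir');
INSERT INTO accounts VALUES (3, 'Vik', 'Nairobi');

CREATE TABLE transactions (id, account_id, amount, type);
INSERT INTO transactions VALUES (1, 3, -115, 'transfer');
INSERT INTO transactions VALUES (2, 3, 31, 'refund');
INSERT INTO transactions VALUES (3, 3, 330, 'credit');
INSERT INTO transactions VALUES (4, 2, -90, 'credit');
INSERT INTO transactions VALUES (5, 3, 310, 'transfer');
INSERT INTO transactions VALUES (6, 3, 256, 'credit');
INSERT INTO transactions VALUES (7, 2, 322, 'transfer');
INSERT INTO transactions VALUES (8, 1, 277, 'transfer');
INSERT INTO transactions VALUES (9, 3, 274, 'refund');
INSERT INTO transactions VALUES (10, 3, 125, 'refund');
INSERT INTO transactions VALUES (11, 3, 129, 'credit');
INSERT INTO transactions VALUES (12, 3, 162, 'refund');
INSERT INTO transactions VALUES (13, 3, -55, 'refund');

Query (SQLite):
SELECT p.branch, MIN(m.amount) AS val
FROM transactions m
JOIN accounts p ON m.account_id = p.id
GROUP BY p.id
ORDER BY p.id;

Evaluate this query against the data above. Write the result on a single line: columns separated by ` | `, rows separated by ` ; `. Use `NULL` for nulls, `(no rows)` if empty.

Porto | 277 ; Izmir | -90 ; Nairobi | -115

Join each transactions row to its accounts via account_id.
Group joined rows by accounts.id; compute MIN(m.amount) per group.
  1: ids {8} → MIN(m.amount)=277
  2: ids {4, 7} → MIN(m.amount)=-90
  3: ids {1, 2, 3, 5, 6, 9, 10, 11, 12, 13} → MIN(m.amount)=-115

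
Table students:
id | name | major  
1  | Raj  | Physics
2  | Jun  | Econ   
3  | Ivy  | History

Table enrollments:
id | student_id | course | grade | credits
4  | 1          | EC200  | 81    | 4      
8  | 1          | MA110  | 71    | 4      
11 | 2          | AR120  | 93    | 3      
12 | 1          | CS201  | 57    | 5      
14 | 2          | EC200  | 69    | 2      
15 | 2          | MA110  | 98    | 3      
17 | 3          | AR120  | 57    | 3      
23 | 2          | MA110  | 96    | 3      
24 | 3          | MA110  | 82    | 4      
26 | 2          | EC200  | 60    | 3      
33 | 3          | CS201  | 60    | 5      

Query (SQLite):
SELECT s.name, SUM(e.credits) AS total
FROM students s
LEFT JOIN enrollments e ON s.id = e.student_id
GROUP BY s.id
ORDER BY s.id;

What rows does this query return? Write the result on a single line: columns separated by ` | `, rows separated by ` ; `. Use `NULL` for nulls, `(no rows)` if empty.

Raj | 13 ; Jun | 14 ; Ivy | 12

LEFT JOIN keeps every students row; unmatched ones get NULL for enrollments columns.
Group by students.id and compute SUM(e.credits). SUM over an all-NULL group is NULL.
  1: ids {4, 8, 12} → SUM(e.credits)=13
  2: ids {11, 14, 15, 23, 26} → SUM(e.credits)=14
  3: ids {17, 24, 33} → SUM(e.credits)=12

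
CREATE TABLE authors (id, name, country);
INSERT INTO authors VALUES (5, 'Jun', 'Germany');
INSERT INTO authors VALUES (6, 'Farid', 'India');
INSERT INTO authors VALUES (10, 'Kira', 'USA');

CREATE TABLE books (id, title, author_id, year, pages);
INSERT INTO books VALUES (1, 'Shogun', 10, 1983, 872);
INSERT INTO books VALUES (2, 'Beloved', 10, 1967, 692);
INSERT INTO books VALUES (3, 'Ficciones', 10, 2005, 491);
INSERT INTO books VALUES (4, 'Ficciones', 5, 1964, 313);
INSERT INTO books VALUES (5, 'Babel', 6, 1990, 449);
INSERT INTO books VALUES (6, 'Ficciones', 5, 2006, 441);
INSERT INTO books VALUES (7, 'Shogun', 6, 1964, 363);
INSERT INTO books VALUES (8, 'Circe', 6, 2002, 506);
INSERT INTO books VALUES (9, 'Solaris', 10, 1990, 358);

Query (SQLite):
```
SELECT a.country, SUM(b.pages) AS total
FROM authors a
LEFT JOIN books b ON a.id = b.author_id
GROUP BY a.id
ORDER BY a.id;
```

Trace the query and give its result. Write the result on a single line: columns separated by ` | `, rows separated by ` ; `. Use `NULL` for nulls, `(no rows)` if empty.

Germany | 754 ; India | 1318 ; USA | 2413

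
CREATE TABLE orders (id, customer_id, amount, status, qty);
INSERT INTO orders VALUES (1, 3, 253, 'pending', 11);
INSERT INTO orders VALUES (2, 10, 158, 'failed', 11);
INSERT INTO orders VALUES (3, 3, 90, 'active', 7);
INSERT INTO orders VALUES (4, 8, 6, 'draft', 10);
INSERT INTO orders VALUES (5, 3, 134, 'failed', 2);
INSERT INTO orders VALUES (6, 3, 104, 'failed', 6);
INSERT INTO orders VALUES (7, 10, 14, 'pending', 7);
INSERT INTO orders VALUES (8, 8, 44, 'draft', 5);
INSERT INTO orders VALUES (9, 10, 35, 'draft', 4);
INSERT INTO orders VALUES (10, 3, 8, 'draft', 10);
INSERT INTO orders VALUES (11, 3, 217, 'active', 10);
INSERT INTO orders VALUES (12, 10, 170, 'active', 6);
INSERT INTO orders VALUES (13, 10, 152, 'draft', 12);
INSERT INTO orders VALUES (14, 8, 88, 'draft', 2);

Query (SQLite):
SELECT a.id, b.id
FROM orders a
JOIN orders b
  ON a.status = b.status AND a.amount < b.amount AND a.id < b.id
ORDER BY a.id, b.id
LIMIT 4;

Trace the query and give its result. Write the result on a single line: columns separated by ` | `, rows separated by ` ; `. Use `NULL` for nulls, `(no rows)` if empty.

3 | 11 ; 3 | 12 ; 4 | 8 ; 4 | 9

Pairs (a,b) with same status, a.amount < b.amount, a.id < b.id.
status groups: active:{3,11,12} draft:{4,8,9,10,13,14} failed:{2,5,6} pending:{1,7}
Ordered by (a.id, b.id); first 4.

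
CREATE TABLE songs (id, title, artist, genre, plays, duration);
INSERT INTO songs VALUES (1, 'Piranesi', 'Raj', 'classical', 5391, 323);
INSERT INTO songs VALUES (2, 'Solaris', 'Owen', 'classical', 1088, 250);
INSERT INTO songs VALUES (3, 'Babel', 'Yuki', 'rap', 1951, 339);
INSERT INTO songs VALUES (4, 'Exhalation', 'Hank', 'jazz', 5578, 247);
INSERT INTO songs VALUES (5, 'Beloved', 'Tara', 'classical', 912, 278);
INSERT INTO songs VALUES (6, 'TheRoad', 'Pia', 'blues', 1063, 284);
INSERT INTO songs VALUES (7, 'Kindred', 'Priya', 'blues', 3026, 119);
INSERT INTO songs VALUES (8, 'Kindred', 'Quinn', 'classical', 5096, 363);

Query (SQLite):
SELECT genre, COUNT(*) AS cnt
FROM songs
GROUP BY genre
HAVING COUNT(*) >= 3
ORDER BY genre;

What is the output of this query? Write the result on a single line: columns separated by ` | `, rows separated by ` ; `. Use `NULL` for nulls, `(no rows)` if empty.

Partition songs by genre; compute COUNT(*) within each group.
HAVING: keep groups with count ≥ 3.
  blues: ids {6, 7} → COUNT(*)=2
  classical: ids {1, 2, 5, 8} → COUNT(*)=4
  jazz: ids {4} → COUNT(*)=1
  rap: ids {3} → COUNT(*)=1

classical | 4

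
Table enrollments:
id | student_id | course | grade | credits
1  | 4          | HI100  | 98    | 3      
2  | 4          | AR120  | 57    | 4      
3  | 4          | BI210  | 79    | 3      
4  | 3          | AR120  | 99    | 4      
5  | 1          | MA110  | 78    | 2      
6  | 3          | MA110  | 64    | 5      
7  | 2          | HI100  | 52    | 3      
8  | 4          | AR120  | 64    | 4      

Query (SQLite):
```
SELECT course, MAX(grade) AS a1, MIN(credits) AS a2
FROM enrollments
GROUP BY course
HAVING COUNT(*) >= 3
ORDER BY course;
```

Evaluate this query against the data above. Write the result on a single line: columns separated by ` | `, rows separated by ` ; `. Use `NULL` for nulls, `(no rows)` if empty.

AR120 | 99 | 4

Group enrollments by course.
Per group compute: MAX(grade), MIN(credits).
HAVING: drop groups with fewer than 3 rows.
  AR120: ids {2, 4, 8} → MAX(grade)=99, MIN(credits)=4
  BI210: ids {3} → MAX(grade)=79, MIN(credits)=3
  HI100: ids {1, 7} → MAX(grade)=98, MIN(credits)=3
  MA110: ids {5, 6} → MAX(grade)=78, MIN(credits)=2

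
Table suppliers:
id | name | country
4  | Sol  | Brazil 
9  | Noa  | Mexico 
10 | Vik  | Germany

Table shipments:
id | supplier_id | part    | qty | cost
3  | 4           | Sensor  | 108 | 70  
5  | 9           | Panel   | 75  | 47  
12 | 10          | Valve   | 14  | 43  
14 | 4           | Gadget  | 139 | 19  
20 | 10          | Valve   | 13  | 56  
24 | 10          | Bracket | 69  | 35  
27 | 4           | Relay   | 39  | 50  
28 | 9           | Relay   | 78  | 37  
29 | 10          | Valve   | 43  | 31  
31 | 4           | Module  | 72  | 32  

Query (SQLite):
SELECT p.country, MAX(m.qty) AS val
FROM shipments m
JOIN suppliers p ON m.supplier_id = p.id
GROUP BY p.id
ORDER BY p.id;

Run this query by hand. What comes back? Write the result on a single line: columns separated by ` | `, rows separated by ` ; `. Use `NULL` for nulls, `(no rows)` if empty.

Join each shipments row to its suppliers via supplier_id.
Group joined rows by suppliers.id; compute MAX(m.qty) per group.
  4: ids {3, 14, 27, 31} → MAX(m.qty)=139
  9: ids {5, 28} → MAX(m.qty)=78
  10: ids {12, 20, 24, 29} → MAX(m.qty)=69

Brazil | 139 ; Mexico | 78 ; Germany | 69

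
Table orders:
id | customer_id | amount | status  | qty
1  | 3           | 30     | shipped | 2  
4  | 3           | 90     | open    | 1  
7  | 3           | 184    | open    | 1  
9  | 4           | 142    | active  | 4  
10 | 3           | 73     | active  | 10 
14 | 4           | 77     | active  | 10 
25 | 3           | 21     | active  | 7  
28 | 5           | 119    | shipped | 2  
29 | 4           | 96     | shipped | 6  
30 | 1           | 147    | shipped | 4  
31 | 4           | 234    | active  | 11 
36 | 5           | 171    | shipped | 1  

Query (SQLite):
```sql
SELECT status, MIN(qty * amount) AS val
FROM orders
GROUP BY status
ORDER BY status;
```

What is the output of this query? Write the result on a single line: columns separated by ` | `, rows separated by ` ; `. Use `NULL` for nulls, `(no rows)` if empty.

active | 147 ; open | 90 ; shipped | 60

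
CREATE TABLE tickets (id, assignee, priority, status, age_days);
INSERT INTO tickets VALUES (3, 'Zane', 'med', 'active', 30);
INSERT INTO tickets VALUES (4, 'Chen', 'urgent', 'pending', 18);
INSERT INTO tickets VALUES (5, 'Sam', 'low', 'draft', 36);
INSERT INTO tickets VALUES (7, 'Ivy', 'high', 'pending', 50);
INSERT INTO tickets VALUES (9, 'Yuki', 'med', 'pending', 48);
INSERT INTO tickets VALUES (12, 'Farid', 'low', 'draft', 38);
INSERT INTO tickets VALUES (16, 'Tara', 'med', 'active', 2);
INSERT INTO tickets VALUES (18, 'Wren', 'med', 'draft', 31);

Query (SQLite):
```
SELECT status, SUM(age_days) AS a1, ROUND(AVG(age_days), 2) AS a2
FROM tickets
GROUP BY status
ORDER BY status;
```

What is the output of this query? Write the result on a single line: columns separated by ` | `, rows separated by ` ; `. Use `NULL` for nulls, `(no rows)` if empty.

Group tickets by status.
Per group compute: SUM(age_days), ROUND(AVG(age_days), 2).
  active: ids {3, 16} → SUM(age_days)=32, ROUND(AVG(age_days), 2)=16
  draft: ids {5, 12, 18} → SUM(age_days)=105, ROUND(AVG(age_days), 2)=35
  pending: ids {4, 7, 9} → SUM(age_days)=116, ROUND(AVG(age_days), 2)=38.67

active | 32 | 16 ; draft | 105 | 35 ; pending | 116 | 38.67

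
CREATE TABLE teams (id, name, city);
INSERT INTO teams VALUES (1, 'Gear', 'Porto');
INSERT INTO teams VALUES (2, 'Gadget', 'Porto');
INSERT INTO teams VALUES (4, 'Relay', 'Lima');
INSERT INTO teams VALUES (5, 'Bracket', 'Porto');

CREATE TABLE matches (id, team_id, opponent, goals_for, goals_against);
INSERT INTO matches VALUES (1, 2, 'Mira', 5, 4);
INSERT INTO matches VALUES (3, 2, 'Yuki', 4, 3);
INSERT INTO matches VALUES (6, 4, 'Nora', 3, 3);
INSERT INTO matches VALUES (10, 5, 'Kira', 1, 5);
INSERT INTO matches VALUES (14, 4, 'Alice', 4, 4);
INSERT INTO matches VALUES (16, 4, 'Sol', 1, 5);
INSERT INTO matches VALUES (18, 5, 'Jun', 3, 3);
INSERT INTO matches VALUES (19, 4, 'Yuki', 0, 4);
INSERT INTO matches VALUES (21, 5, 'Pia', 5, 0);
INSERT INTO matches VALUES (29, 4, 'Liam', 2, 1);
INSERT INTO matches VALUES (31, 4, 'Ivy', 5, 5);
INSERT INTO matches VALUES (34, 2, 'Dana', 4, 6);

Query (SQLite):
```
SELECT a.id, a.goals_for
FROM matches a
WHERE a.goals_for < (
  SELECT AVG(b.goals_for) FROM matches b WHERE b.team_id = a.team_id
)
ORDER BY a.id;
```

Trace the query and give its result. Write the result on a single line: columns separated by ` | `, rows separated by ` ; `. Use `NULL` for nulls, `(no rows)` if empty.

For each matches row a, compute AVG(goals_for) over rows sharing a.team_id.
Keep row a if a.goals_for < that per-group AVG.
  team_id=2: AVG(goals_for) = 4.333333
  team_id=4: AVG(goals_for) = 2.5
  team_id=5: AVG(goals_for) = 3.0

3 | 4 ; 10 | 1 ; 16 | 1 ; 19 | 0 ; 29 | 2 ; 34 | 4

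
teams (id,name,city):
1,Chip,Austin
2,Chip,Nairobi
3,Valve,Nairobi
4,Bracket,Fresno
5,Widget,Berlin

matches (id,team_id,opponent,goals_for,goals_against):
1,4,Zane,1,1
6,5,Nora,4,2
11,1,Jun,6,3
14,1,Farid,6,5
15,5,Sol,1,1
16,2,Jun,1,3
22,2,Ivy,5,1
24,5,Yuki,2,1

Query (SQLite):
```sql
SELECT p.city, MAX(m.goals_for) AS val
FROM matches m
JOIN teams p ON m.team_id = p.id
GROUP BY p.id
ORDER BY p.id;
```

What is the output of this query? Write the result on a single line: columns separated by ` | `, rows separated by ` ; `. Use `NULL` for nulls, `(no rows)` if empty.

Austin | 6 ; Nairobi | 5 ; Fresno | 1 ; Berlin | 4

Join each matches row to its teams via team_id.
Group joined rows by teams.id; compute MAX(m.goals_for) per group.
  1: ids {11, 14} → MAX(m.goals_for)=6
  2: ids {16, 22} → MAX(m.goals_for)=5
  4: ids {1} → MAX(m.goals_for)=1
  5: ids {6, 15, 24} → MAX(m.goals_for)=4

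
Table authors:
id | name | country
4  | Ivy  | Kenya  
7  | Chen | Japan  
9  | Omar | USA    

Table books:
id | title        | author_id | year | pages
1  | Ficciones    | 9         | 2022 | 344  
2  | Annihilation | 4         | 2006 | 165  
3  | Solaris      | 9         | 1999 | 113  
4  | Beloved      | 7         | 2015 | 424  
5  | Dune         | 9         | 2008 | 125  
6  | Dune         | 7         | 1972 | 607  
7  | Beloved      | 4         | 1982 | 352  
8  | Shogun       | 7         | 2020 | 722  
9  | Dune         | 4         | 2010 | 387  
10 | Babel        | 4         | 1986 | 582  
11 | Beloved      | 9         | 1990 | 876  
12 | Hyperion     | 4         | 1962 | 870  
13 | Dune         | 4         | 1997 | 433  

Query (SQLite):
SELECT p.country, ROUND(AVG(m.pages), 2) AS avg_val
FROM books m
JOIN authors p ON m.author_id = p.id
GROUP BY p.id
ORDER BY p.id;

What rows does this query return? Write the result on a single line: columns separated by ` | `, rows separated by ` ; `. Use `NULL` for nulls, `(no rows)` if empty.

Join each books row to its authors via author_id.
Group joined rows by authors.id; compute ROUND(AVG(m.pages), 2) per group.
  4: ids {2, 7, 9, 10, 12, 13} → ROUND(AVG(m.pages), 2)=464.83
  7: ids {4, 6, 8} → ROUND(AVG(m.pages), 2)=584.33
  9: ids {1, 3, 5, 11} → ROUND(AVG(m.pages), 2)=364.5

Kenya | 464.83 ; Japan | 584.33 ; USA | 364.5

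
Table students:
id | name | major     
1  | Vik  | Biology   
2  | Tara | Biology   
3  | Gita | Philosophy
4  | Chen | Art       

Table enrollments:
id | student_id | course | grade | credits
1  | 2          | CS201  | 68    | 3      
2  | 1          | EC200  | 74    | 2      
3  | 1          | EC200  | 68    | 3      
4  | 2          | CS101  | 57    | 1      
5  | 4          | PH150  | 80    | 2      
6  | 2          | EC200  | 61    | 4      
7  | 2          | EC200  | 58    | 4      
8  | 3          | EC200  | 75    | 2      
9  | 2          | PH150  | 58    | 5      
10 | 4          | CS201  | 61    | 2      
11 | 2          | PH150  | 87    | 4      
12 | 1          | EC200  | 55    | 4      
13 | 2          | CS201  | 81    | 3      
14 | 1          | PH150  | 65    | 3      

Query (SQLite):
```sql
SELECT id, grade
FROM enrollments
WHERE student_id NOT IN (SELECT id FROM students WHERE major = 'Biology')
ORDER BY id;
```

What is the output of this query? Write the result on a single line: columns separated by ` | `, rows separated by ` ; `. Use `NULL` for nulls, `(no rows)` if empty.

5 | 80 ; 8 | 75 ; 10 | 61

Inner query: students.id where major = 'Biology'.
Outer: keep enrollments rows whose student_id is not in that set.
Inner query → {1, 2}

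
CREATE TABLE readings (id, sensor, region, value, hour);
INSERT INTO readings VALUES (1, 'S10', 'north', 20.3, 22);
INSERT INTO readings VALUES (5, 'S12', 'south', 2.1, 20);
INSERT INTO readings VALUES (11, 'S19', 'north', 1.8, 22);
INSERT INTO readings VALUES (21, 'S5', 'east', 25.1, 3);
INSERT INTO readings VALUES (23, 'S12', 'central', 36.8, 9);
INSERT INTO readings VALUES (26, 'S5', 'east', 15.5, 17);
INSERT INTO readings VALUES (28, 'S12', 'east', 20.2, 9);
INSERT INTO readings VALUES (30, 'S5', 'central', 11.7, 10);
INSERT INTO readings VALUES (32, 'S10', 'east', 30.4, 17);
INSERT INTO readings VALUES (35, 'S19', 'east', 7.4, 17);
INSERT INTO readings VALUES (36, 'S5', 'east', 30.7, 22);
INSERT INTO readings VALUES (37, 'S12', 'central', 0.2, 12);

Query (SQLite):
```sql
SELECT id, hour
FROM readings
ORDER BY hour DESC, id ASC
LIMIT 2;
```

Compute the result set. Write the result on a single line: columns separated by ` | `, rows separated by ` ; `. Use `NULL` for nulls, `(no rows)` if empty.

1 | 22 ; 11 | 22

Sort by hour desc, tiebreak id asc: (22, id=1), (22, id=11), (22, id=36), (20, id=5), (17, id=26) …. Take first 2.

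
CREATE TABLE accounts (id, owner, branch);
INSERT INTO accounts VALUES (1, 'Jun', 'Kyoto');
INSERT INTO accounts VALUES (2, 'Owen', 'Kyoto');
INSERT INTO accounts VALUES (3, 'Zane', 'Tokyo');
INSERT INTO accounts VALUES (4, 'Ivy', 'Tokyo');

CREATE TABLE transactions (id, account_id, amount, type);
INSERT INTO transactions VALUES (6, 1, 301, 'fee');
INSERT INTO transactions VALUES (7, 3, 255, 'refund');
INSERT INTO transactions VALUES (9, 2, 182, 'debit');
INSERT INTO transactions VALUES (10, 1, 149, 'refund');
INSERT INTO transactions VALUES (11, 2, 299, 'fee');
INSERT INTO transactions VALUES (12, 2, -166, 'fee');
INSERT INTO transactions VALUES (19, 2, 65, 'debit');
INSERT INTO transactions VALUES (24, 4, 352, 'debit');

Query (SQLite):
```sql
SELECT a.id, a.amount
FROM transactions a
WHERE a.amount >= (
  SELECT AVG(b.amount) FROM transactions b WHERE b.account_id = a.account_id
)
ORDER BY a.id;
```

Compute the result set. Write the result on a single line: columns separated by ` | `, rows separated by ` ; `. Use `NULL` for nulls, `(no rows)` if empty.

6 | 301 ; 7 | 255 ; 9 | 182 ; 11 | 299 ; 24 | 352

For each transactions row a, compute AVG(amount) over rows sharing a.account_id.
Keep row a if a.amount >= that per-group AVG.
  account_id=1: AVG(amount) = 225.0
  account_id=2: AVG(amount) = 95.0
  account_id=3: AVG(amount) = 255.0
  account_id=4: AVG(amount) = 352.0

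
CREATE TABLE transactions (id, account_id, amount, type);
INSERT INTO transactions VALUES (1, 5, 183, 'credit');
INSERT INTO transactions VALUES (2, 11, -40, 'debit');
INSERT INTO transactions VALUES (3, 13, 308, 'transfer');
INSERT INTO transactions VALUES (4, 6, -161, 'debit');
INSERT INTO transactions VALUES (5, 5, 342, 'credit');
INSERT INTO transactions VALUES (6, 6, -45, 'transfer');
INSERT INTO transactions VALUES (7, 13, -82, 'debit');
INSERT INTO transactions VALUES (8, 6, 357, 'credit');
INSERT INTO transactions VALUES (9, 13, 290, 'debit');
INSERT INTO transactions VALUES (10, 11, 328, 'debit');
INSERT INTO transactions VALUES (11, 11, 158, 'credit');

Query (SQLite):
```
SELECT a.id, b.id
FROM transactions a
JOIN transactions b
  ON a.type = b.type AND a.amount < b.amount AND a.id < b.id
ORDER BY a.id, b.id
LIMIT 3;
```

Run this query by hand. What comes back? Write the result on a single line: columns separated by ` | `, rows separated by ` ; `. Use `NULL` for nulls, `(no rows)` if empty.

1 | 5 ; 1 | 8 ; 2 | 9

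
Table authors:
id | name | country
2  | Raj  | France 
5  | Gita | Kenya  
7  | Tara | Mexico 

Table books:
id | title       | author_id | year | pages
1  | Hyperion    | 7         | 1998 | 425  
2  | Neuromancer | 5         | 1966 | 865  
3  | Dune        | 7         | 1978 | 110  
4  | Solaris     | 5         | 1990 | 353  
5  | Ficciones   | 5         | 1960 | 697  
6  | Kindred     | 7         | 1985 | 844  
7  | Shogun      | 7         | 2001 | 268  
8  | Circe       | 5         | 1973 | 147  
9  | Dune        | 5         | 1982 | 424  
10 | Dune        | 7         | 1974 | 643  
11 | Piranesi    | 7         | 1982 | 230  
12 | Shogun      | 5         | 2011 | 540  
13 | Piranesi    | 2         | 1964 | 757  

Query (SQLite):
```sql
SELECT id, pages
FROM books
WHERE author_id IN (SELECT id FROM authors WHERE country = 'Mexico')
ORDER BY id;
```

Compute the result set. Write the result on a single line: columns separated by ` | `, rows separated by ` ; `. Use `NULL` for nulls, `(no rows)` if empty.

Inner query: authors.id where country = 'Mexico'.
Outer: keep books rows whose author_id is in that set.
Inner query → {7}

1 | 425 ; 3 | 110 ; 6 | 844 ; 7 | 268 ; 10 | 643 ; 11 | 230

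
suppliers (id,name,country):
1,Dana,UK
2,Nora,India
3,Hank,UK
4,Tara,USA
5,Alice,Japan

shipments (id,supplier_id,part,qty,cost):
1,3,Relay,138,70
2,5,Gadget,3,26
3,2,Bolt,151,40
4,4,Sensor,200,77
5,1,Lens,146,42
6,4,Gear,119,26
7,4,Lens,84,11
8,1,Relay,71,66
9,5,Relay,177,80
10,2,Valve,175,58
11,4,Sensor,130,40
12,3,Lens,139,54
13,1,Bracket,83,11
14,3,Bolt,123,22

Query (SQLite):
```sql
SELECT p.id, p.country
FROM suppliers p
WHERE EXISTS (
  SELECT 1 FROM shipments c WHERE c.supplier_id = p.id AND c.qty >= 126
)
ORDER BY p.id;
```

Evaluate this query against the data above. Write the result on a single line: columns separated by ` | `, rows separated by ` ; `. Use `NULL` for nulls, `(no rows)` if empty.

1 | UK ; 2 | India ; 3 | UK ; 4 | USA ; 5 | Japan

For each suppliers row, check whether any shipments with matching supplier_id has qty >= 126.
Keep rows where that is true.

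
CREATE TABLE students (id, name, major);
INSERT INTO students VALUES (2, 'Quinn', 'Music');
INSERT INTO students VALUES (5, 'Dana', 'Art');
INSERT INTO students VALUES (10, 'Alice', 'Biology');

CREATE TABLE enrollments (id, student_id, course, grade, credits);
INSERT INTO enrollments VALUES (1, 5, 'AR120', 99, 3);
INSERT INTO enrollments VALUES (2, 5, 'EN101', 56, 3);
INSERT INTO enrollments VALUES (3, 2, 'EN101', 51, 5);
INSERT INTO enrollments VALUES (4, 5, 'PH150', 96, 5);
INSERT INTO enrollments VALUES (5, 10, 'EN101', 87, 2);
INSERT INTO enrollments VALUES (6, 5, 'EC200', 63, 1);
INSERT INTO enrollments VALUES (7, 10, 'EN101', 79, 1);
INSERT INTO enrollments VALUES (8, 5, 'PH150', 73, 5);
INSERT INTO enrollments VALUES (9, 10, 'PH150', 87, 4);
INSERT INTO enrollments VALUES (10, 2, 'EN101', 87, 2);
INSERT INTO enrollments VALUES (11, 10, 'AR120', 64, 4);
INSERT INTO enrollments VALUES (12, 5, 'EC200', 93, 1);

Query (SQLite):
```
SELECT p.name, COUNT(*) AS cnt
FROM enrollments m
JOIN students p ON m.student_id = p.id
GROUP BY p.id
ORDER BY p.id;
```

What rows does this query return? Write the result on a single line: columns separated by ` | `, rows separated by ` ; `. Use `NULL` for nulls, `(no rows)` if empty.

Join each enrollments row to its students via student_id.
Group joined rows by students.id; compute COUNT(*) per group.
  2: ids {3, 10} → COUNT(*)=2
  5: ids {1, 2, 4, 6, 8, 12} → COUNT(*)=6
  10: ids {5, 7, 9, 11} → COUNT(*)=4

Quinn | 2 ; Dana | 6 ; Alice | 4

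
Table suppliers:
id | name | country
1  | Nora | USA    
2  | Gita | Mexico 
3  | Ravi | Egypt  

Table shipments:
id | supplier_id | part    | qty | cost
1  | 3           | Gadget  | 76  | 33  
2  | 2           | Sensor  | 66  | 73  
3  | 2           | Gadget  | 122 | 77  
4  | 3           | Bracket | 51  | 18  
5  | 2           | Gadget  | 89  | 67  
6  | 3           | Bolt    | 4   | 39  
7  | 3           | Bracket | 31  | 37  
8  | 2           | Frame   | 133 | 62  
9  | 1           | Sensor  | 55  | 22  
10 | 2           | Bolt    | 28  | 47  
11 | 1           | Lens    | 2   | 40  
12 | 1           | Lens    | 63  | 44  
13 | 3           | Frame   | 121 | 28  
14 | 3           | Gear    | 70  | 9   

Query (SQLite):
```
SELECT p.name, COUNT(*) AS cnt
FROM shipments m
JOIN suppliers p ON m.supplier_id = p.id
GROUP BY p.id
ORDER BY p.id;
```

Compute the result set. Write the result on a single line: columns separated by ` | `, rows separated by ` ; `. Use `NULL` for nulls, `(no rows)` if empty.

Join each shipments row to its suppliers via supplier_id.
Group joined rows by suppliers.id; compute COUNT(*) per group.
  1: ids {9, 11, 12} → COUNT(*)=3
  2: ids {2, 3, 5, 8, 10} → COUNT(*)=5
  3: ids {1, 4, 6, 7, 13, 14} → COUNT(*)=6

Nora | 3 ; Gita | 5 ; Ravi | 6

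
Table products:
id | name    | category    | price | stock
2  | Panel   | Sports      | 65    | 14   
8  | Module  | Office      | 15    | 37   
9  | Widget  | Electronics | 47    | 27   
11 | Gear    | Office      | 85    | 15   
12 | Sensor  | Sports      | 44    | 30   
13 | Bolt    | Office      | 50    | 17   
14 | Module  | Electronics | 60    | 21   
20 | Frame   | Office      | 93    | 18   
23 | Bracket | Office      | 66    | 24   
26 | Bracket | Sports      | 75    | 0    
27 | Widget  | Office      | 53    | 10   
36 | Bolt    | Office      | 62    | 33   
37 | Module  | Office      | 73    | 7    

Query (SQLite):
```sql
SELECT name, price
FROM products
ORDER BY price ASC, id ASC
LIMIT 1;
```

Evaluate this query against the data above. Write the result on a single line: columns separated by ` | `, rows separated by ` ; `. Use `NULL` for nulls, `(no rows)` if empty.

Module | 15

Sort by price asc, tiebreak id asc: (15, id=8), (44, id=12), (47, id=9), (50, id=13) …. Take first 1.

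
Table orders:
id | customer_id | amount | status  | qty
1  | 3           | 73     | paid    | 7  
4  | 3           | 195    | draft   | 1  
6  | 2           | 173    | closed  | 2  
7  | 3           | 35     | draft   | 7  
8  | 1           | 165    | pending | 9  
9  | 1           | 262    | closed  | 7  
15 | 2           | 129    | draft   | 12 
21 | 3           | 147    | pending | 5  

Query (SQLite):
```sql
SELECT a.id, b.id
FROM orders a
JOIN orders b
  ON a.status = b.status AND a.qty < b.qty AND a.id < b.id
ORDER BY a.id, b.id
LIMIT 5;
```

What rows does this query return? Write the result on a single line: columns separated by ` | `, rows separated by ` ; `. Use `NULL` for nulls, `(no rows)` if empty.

Pairs (a,b) with same status, a.qty < b.qty, a.id < b.id.
status groups: closed:{6,9} draft:{4,7,15} paid:{1} pending:{8,21}
Ordered by (a.id, b.id); first 5.

4 | 7 ; 4 | 15 ; 6 | 9 ; 7 | 15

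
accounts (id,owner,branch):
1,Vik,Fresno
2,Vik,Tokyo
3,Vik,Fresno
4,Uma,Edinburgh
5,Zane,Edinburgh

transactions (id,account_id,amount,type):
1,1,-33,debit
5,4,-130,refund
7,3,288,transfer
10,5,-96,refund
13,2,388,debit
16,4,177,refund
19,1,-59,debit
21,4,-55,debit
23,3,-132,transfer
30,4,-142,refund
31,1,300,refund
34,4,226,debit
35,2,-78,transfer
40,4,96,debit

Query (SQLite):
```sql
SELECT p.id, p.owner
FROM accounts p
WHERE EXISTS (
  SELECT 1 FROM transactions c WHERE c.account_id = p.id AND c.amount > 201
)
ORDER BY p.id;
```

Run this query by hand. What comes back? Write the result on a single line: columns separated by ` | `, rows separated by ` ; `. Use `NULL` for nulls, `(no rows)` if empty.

1 | Vik ; 2 | Vik ; 3 | Vik ; 4 | Uma

For each accounts row, check whether any transactions with matching account_id has amount > 201.
Keep rows where that is true.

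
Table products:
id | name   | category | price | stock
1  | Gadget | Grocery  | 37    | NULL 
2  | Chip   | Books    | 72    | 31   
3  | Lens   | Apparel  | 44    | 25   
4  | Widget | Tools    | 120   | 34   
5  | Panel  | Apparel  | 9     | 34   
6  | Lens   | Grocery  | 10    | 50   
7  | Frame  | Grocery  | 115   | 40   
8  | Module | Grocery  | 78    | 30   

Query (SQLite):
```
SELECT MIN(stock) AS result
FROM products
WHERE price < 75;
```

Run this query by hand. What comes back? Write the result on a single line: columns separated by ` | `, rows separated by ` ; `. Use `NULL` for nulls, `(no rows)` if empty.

25

Rows where price < 75 → stock values: [NULL, 31, 25, 34, 50].
MIN of non-NULL values = 25.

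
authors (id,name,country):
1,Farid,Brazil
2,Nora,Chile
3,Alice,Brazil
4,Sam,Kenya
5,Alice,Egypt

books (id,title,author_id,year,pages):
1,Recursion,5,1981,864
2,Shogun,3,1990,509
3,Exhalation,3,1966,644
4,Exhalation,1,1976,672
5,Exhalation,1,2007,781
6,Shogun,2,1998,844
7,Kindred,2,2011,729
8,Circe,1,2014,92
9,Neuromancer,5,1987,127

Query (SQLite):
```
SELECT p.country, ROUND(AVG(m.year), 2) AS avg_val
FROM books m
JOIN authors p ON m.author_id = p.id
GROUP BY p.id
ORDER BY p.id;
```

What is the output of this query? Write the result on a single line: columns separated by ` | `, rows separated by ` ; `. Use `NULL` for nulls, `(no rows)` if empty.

Join each books row to its authors via author_id.
Group joined rows by authors.id; compute ROUND(AVG(m.year), 2) per group.
  1: ids {4, 5, 8} → ROUND(AVG(m.year), 2)=1999
  2: ids {6, 7} → ROUND(AVG(m.year), 2)=2004.5
  3: ids {2, 3} → ROUND(AVG(m.year), 2)=1978
  5: ids {1, 9} → ROUND(AVG(m.year), 2)=1984

Brazil | 1999 ; Chile | 2004.5 ; Brazil | 1978 ; Egypt | 1984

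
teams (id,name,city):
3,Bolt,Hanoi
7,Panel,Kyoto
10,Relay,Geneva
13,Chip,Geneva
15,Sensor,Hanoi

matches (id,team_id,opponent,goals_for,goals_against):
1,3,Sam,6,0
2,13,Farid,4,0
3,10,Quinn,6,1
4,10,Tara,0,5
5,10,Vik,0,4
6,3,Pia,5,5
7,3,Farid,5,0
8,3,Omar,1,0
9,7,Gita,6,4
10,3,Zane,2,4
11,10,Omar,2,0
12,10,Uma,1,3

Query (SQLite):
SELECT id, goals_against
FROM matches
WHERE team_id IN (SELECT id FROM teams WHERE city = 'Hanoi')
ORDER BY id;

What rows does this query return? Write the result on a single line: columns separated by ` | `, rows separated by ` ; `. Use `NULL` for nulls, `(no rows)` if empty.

1 | 0 ; 6 | 5 ; 7 | 0 ; 8 | 0 ; 10 | 4

Inner query: teams.id where city = 'Hanoi'.
Outer: keep matches rows whose team_id is in that set.
Inner query → {3, 15}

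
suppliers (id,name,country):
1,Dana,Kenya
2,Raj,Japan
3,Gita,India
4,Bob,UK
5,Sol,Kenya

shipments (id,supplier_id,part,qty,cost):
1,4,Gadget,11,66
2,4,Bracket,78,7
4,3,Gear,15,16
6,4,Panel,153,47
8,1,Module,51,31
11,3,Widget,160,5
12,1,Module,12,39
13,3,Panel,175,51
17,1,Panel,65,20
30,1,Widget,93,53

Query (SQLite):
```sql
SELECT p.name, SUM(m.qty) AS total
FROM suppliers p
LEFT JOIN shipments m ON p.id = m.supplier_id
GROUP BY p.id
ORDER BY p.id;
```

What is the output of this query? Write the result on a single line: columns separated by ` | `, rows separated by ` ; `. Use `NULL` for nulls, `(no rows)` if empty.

Dana | 221 ; Raj | NULL ; Gita | 350 ; Bob | 242 ; Sol | NULL

LEFT JOIN keeps every suppliers row; unmatched ones get NULL for shipments columns.
Group by suppliers.id and compute SUM(m.qty). SUM over an all-NULL group is NULL.
  1: ids {8, 12, 17, 30} → SUM(m.qty)=221
  2: ids {—} → SUM(m.qty)=NULL
  3: ids {4, 11, 13} → SUM(m.qty)=350
  4: ids {1, 2, 6} → SUM(m.qty)=242
  5: ids {—} → SUM(m.qty)=NULL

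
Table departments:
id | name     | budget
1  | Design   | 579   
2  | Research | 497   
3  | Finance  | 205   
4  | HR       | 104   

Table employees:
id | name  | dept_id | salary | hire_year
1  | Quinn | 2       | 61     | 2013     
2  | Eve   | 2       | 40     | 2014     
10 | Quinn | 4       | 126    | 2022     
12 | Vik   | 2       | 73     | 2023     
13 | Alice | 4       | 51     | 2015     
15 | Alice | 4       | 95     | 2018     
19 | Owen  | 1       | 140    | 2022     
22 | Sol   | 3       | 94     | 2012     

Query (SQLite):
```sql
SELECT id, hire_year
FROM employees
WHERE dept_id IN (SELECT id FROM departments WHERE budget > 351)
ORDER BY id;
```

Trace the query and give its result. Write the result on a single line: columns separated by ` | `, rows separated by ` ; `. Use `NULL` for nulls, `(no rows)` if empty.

Inner query: departments.id where budget > 351.
Outer: keep employees rows whose dept_id is in that set.
Inner query → {1, 2}

1 | 2013 ; 2 | 2014 ; 12 | 2023 ; 19 | 2022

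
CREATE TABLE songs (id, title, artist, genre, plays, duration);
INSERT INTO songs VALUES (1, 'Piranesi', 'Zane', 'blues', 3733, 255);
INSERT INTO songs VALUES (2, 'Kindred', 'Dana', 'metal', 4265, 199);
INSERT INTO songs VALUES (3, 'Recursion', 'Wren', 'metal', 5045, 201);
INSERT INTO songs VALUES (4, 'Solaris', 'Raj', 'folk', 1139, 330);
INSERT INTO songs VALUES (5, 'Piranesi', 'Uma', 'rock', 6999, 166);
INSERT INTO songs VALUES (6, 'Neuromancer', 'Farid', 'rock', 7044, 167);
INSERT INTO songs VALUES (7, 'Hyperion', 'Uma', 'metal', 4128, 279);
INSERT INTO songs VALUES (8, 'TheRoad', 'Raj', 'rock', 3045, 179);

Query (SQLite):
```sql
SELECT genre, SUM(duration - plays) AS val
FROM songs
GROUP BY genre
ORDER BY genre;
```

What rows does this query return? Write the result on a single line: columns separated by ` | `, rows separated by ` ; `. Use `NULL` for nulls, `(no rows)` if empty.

For each row compute duration - plays.
Group by genre; take SUM of the expression per group.
  blues: ids {1} → SUM(duration - plays)=-3478
  folk: ids {4} → SUM(duration - plays)=-809
  metal: ids {2, 3, 7} → SUM(duration - plays)=-12759
  rock: ids {5, 6, 8} → SUM(duration - plays)=-16576

blues | -3478 ; folk | -809 ; metal | -12759 ; rock | -16576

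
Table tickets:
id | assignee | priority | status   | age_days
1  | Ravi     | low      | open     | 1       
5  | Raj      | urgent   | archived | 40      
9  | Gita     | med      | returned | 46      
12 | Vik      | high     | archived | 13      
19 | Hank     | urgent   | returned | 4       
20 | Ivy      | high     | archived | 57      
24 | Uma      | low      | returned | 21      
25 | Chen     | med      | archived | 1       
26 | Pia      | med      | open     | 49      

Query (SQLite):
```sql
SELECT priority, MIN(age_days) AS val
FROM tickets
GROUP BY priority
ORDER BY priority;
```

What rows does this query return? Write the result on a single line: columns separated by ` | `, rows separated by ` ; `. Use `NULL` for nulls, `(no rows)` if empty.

high | 13 ; low | 1 ; med | 1 ; urgent | 4

Partition tickets by priority; compute MIN(age_days) within each group.
  high: ids {12, 20} → MIN(age_days)=13
  low: ids {1, 24} → MIN(age_days)=1
  med: ids {9, 25, 26} → MIN(age_days)=1
  urgent: ids {5, 19} → MIN(age_days)=4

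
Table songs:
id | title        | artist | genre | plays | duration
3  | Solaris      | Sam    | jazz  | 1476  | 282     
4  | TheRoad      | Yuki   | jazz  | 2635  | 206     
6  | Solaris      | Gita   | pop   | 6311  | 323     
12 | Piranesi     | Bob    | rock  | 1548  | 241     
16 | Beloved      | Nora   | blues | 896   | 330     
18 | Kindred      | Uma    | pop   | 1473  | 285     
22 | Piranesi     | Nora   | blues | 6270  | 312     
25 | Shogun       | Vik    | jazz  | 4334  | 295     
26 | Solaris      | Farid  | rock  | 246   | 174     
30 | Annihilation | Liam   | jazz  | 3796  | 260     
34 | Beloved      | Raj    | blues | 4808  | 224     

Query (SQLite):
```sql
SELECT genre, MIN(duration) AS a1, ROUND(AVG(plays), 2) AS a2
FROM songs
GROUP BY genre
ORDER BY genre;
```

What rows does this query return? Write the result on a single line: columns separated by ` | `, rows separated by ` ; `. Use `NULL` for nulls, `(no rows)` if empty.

Group songs by genre.
Per group compute: MIN(duration), ROUND(AVG(plays), 2).
  blues: ids {16, 22, 34} → MIN(duration)=224, ROUND(AVG(plays), 2)=3991.33
  jazz: ids {3, 4, 25, 30} → MIN(duration)=206, ROUND(AVG(plays), 2)=3060.25
  pop: ids {6, 18} → MIN(duration)=285, ROUND(AVG(plays), 2)=3892
  rock: ids {12, 26} → MIN(duration)=174, ROUND(AVG(plays), 2)=897

blues | 224 | 3991.33 ; jazz | 206 | 3060.25 ; pop | 285 | 3892 ; rock | 174 | 897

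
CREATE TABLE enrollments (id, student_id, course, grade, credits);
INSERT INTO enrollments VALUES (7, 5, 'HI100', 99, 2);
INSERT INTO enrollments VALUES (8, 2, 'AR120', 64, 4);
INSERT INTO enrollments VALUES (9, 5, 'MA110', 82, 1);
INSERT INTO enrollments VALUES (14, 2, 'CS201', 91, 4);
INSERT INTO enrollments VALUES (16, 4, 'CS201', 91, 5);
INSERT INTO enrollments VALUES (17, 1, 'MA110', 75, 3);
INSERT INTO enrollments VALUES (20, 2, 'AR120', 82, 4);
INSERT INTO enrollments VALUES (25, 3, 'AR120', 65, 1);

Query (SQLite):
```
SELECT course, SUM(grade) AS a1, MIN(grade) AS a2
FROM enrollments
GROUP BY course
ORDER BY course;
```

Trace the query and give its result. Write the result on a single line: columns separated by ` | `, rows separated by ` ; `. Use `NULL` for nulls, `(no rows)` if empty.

AR120 | 211 | 64 ; CS201 | 182 | 91 ; HI100 | 99 | 99 ; MA110 | 157 | 75

Group enrollments by course.
Per group compute: SUM(grade), MIN(grade).
  AR120: ids {8, 20, 25} → SUM(grade)=211, MIN(grade)=64
  CS201: ids {14, 16} → SUM(grade)=182, MIN(grade)=91
  HI100: ids {7} → SUM(grade)=99, MIN(grade)=99
  MA110: ids {9, 17} → SUM(grade)=157, MIN(grade)=75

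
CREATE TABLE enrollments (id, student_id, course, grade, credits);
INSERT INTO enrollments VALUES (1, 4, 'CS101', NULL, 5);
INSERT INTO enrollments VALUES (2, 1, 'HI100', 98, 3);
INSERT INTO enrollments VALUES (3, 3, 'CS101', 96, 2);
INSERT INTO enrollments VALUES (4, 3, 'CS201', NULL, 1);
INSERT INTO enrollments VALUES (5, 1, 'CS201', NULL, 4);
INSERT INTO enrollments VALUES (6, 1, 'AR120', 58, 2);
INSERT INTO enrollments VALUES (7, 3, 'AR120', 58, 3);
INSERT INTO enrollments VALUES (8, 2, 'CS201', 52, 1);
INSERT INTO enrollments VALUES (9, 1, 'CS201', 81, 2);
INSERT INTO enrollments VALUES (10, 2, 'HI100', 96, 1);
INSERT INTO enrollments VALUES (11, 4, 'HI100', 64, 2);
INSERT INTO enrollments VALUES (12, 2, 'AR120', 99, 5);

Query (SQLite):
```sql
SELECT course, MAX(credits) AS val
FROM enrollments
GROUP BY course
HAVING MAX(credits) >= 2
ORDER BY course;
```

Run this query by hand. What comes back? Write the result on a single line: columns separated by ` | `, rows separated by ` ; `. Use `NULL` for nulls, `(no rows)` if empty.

AR120 | 5 ; CS101 | 5 ; CS201 | 4 ; HI100 | 3

Partition enrollments by course; compute MAX(credits) within each group.
HAVING: keep groups where MAX(credits) >= 2.
  AR120: ids {6, 7, 12} → MAX(credits)=5
  CS101: ids {1, 3} → MAX(credits)=5
  CS201: ids {4, 5, 8, 9} → MAX(credits)=4
  HI100: ids {2, 10, 11} → MAX(credits)=3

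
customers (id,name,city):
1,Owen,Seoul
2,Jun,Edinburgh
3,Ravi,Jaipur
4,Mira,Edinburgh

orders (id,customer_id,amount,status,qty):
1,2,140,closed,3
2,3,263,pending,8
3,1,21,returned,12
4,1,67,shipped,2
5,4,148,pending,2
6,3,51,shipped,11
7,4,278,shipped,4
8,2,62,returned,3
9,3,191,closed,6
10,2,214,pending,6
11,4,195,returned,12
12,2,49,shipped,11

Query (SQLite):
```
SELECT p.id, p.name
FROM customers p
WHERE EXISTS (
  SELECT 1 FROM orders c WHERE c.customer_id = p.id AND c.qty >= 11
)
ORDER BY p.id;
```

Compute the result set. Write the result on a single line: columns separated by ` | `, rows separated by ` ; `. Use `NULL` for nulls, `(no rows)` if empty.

1 | Owen ; 2 | Jun ; 3 | Ravi ; 4 | Mira

For each customers row, check whether any orders with matching customer_id has qty >= 11.
Keep rows where that is true.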